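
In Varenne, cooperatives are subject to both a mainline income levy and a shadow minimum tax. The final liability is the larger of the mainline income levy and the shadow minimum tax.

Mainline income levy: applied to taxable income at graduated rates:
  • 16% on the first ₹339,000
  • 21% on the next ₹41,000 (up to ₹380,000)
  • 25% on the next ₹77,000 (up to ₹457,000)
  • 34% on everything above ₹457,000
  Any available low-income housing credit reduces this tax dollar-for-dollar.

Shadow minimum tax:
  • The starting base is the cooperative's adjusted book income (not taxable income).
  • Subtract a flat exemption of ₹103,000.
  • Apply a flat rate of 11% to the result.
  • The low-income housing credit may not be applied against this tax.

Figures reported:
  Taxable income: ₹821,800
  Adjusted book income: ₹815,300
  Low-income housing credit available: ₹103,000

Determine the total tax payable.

Mainline income levy:
  ₹339,000 × 16% = ₹54,240
  ₹41,000 × 21% = ₹8,610
  ₹77,000 × 25% = ₹19,250
  ₹364,800 × 34% = ₹124,032
  → ₹206,132
  Less low-income housing credit ₹103,000 → ₹103,132

Shadow minimum tax:
  Base (adjusted book income): ₹815,300
  Less exemption ₹103,000 → base ₹712,300
  ₹712,300 × 11% = ₹78,353

₹103,132 > ₹78,353, so the mainline income levy governs.

₹103,132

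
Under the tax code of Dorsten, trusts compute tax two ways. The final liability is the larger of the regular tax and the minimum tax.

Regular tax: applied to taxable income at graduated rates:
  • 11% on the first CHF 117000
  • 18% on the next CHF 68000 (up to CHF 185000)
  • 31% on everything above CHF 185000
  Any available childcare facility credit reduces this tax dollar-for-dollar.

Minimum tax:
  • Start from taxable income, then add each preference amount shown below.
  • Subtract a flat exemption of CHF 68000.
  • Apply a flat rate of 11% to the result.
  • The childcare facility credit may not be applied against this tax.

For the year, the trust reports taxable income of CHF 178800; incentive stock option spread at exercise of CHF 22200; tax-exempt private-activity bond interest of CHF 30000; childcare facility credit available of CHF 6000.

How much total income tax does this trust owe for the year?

Minimum tax:
  Adjusted income: CHF 178800 + CHF 22200 + CHF 30000 = CHF 231000
  Less exemption CHF 68000 → base CHF 163000
  CHF 163000 × 11% = CHF 17930

Regular tax:
  CHF 117000 × 11% = CHF 12870
  CHF 61800 × 18% = CHF 11124
  → CHF 23994
  Less childcare facility credit CHF 6000 → CHF 17994

CHF 17994 > CHF 17930, so the regular tax governs.

CHF 17994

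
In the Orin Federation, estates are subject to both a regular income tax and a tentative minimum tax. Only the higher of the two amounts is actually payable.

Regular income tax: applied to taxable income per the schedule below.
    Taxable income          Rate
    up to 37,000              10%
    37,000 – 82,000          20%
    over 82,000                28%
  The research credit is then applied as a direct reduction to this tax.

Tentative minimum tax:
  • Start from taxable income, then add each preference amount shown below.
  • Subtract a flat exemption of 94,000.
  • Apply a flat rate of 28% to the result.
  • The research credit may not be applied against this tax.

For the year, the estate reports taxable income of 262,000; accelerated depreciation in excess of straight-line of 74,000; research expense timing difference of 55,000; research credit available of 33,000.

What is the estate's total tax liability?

Regular income tax:
  37,000 × 10% = 3,700
  45,000 × 20% = 9,000
  180,000 × 28% = 50,400
  → 63,100
  Less research credit 33,000 → 30,100

Tentative minimum tax:
  Adjusted income: 262,000 + 74,000 + 55,000 = 391,000
  Less exemption 94,000 → base 297,000
  297,000 × 28% = 83,160

83,160 > 30,100, so the tentative minimum tax is the binding amount.

83,160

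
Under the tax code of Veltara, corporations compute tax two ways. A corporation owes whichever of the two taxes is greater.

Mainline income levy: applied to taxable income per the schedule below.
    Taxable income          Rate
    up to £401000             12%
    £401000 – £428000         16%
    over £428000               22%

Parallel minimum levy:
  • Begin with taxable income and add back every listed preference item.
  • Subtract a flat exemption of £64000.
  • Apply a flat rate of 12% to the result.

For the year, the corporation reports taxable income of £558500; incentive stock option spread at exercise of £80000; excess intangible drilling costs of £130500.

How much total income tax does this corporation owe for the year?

Parallel minimum levy:
  Adjusted income: £558500 + £80000 + £130500 = £769000
  Less exemption £64000 → base £705000
  £705000 × 12% = £84600

Mainline income levy:
  £401000 × 12% = £48120
  £27000 × 16% = £4320
  £130500 × 22% = £28710
  → £81150

£84600 > £81150, so the parallel minimum levy is the binding amount.

£84600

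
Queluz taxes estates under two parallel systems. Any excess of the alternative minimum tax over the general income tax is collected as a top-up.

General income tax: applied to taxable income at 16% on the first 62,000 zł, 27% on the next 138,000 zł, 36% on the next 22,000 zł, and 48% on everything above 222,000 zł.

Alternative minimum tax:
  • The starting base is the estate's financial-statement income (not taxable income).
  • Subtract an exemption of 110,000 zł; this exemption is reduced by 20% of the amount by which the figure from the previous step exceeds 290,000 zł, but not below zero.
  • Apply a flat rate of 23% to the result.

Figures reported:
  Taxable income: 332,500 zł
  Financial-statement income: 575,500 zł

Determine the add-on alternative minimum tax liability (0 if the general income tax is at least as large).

Alternative minimum tax:
  Base (financial-statement income): 575,500 zł
  Exemption: 110,000 zł − 20% × (575,500 zł − 290,000 zł) = 110,000 zł − 57,100 zł = 52,900 zł
  Base: 575,500 zł − 52,900 zł = 522,600 zł
  522,600 zł × 23% = 120,198 zł

General income tax:
  62,000 zł × 16% = 9,920 zł
  138,000 zł × 27% = 37,260 zł
  22,000 zł × 36% = 7,920 zł
  110,500 zł × 48% = 53,040 zł
  → 108,140 zł

Excess of alternative minimum tax over general income tax: 120,198 zł − 108,140 zł = 12,058 zł.

12,058 zł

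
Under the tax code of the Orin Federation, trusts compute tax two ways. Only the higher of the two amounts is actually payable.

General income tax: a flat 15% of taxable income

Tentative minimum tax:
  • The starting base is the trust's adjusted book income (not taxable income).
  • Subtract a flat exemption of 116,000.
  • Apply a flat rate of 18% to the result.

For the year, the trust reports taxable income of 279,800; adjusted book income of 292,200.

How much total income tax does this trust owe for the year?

41,970

General income tax:
  279,800 × 15% = 41,970

Tentative minimum tax:
  Base (adjusted book income): 292,200
  Less exemption 116,000 → base 176,200
  176,200 × 18% = 31,716

41,970 > 31,716, so the general income tax governs.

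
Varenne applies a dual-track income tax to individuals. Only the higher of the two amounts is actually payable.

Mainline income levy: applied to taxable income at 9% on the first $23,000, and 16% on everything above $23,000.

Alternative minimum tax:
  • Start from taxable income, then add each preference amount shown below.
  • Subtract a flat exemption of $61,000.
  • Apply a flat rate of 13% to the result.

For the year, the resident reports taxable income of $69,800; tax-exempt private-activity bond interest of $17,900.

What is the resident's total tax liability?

Mainline income levy:
  $23,000 × 9% = $2,070
  $46,800 × 16% = $7,488
  → $9,558

Alternative minimum tax:
  Adjusted income: $69,800 + $17,900 = $87,700
  Less exemption $61,000 → base $26,700
  $26,700 × 13% = $3,471

$9,558 > $3,471, so the mainline income levy governs.

$9,558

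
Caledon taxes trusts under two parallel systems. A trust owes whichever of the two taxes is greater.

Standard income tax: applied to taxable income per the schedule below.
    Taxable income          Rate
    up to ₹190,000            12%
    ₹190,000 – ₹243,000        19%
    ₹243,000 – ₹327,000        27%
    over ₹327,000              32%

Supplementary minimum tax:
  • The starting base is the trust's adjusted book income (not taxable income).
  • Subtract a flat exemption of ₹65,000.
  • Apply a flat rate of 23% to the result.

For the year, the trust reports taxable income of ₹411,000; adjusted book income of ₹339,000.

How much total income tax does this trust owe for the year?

Standard income tax:
  ₹190,000 × 12% = ₹22,800
  ₹53,000 × 19% = ₹10,070
  ₹84,000 × 27% = ₹22,680
  ₹84,000 × 32% = ₹26,880
  → ₹82,430

Supplementary minimum tax:
  Base (adjusted book income): ₹339,000
  Less exemption ₹65,000 → base ₹274,000
  ₹274,000 × 23% = ₹63,020

₹82,430 > ₹63,020, so the standard income tax governs.

₹82,430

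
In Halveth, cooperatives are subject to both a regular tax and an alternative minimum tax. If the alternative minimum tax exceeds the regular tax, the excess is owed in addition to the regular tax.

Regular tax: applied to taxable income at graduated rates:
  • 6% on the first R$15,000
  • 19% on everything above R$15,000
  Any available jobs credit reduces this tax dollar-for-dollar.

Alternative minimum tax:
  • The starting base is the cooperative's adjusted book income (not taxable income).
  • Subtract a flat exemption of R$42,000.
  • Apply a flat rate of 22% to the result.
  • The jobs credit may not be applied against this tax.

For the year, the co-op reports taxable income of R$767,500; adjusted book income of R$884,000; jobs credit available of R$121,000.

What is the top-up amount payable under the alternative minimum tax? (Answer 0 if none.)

Regular tax:
  R$15,000 × 6% = R$900
  R$752,500 × 19% = R$142,975
  → R$143,875
  Less jobs credit R$121,000 → R$22,875

Alternative minimum tax:
  Base (adjusted book income): R$884,000
  Less exemption R$42,000 → base R$842,000
  R$842,000 × 22% = R$185,240

Excess of alternative minimum tax over regular tax: R$185,240 − R$22,875 = R$162,365.

R$162,365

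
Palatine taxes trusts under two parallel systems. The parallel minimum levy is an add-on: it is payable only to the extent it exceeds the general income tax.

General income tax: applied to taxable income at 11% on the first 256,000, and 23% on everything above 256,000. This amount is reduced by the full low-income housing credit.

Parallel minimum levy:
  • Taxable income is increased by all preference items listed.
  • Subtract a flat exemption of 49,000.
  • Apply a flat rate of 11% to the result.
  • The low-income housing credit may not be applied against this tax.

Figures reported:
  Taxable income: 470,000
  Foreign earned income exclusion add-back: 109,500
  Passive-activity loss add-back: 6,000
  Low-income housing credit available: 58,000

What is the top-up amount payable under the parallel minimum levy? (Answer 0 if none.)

Parallel minimum levy:
  Adjusted income: 470,000 + 109,500 + 6,000 = 585,500
  Less exemption 49,000 → base 536,500
  536,500 × 11% = 59,015

General income tax:
  256,000 × 11% = 28,160
  214,000 × 23% = 49,220
  → 77,380
  Less low-income housing credit 58,000 → 19,380

Excess of parallel minimum levy over general income tax: 59,015 − 19,380 = 39,635.

39,635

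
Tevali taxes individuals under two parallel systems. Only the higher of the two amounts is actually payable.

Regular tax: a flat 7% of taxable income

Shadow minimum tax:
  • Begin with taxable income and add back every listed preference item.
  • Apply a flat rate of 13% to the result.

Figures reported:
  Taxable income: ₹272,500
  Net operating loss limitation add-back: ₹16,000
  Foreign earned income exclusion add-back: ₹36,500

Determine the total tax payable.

₹42,250

Regular tax:
  ₹272,500 × 7% = ₹19,075

Shadow minimum tax:
  Adjusted income: ₹272,500 + ₹16,000 + ₹36,500 = ₹325,000
  ₹325,000 × 13% = ₹42,250

₹42,250 > ₹19,075, so the shadow minimum tax is the binding amount.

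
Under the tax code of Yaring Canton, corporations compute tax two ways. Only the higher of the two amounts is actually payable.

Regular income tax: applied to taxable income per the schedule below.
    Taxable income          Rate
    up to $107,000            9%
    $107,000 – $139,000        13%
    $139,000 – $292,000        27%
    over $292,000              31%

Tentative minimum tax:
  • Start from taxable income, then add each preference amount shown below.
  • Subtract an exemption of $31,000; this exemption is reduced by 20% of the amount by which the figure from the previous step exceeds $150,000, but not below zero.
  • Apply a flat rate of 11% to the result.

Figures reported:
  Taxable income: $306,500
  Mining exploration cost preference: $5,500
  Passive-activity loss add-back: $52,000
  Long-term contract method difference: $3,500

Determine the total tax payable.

$59,595

Regular income tax:
  $107,000 × 9% = $9,630
  $32,000 × 13% = $4,160
  $153,000 × 27% = $41,310
  $14,500 × 31% = $4,495
  → $59,595

Tentative minimum tax:
  Adjusted income: $306,500 + $5,500 + $52,000 + $3,500 = $367,500
  Exemption: 20% × ($367,500 − $150,000) = $43,500 ≥ $31,000, so the exemption is fully phased out
  Base: $367,500 − $0 = $367,500
  $367,500 × 11% = $40,425

$59,595 > $40,425, so the regular income tax governs.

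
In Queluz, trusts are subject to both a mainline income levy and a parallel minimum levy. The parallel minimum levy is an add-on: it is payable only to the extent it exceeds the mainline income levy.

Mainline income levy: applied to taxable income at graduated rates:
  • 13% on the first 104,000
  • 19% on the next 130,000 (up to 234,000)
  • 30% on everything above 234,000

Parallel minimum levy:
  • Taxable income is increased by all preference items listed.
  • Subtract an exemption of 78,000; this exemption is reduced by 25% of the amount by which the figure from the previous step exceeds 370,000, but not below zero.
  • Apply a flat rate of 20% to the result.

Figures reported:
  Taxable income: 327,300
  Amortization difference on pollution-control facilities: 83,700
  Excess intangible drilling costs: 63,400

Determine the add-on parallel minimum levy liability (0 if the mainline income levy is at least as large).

18,290

Mainline income levy:
  104,000 × 13% = 13,520
  130,000 × 19% = 24,700
  93,300 × 30% = 27,990
  → 66,210

Parallel minimum levy:
  Adjusted income: 327,300 + 83,700 + 63,400 = 474,400
  Exemption: 78,000 − 25% × (474,400 − 370,000) = 78,000 − 26,100 = 51,900
  Base: 474,400 − 51,900 = 422,500
  422,500 × 20% = 84,500

Excess of parallel minimum levy over mainline income levy: 84,500 − 66,210 = 18,290.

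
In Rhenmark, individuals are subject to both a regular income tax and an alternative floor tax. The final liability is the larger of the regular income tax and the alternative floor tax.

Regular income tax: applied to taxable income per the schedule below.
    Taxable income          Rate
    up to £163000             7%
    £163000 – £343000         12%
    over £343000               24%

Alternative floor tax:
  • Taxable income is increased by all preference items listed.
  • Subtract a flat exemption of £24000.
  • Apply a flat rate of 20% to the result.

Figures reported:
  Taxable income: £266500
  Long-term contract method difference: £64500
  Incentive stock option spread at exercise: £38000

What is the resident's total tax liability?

Alternative floor tax:
  Adjusted income: £266500 + £64500 + £38000 = £369000
  Less exemption £24000 → base £345000
  £345000 × 20% = £69000

Regular income tax:
  £163000 × 7% = £11410
  £103500 × 12% = £12420
  → £23830

£69000 > £23830, so the alternative floor tax is the binding amount.

£69000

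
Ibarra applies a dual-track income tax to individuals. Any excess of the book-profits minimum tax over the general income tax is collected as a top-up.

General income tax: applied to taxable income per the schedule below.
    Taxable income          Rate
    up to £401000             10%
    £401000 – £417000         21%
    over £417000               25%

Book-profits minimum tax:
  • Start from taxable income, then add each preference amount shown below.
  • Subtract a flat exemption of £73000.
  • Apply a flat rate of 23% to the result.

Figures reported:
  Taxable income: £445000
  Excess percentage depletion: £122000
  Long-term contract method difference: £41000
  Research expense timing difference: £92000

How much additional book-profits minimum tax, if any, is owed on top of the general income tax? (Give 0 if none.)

£93750

Book-profits minimum tax:
  Adjusted income: £445000 + £122000 + £41000 + £92000 = £700000
  Less exemption £73000 → base £627000
  £627000 × 23% = £144210

General income tax:
  £401000 × 10% = £40100
  £16000 × 21% = £3360
  £28000 × 25% = £7000
  → £50460

Excess of book-profits minimum tax over general income tax: £144210 − £50460 = £93750.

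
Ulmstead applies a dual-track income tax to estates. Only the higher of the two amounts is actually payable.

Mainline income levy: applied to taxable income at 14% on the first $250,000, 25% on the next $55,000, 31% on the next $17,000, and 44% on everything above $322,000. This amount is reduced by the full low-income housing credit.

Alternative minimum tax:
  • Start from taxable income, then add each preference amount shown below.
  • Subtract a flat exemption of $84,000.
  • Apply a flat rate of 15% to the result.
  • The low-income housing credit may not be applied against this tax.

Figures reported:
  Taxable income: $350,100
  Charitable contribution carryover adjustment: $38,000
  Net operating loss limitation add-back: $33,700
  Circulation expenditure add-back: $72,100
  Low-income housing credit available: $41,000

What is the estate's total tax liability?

$61,485

Mainline income levy:
  $250,000 × 14% = $35,000
  $55,000 × 25% = $13,750
  $17,000 × 31% = $5,270
  $28,100 × 44% = $12,364
  → $66,384
  Less low-income housing credit $41,000 → $25,384

Alternative minimum tax:
  Adjusted income: $350,100 + $38,000 + $33,700 + $72,100 = $493,900
  Less exemption $84,000 → base $409,900
  $409,900 × 15% = $61,485

$61,485 > $25,384, so the alternative minimum tax is the binding amount.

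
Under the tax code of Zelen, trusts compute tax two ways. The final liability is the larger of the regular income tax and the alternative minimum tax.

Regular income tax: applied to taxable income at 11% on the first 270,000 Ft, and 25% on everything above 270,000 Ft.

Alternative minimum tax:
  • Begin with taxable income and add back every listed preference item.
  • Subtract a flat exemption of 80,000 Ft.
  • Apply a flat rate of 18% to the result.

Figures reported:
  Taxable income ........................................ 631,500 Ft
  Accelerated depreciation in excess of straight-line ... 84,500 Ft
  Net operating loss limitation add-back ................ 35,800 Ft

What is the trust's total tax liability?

Alternative minimum tax:
  Adjusted income: 631,500 Ft + 84,500 Ft + 35,800 Ft = 751,800 Ft
  Less exemption 80,000 Ft → base 671,800 Ft
  671,800 Ft × 18% = 120,924 Ft

Regular income tax:
  270,000 Ft × 11% = 29,700 Ft
  361,500 Ft × 25% = 90,375 Ft
  → 120,075 Ft

120,924 Ft > 120,075 Ft, so the alternative minimum tax is the binding amount.

120,924 Ft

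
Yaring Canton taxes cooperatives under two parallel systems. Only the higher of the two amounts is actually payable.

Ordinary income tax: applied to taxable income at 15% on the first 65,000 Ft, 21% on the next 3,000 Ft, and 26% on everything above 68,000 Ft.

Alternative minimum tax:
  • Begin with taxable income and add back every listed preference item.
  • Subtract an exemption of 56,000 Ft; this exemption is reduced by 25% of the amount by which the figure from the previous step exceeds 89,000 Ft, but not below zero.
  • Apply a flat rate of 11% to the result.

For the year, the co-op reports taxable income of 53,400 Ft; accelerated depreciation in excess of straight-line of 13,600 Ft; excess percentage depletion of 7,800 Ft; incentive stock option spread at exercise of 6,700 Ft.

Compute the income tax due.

8,010 Ft

Ordinary income tax:
  53,400 Ft × 15% = 8,010 Ft

Alternative minimum tax:
  Adjusted income: 53,400 Ft + 13,600 Ft + 7,800 Ft + 6,700 Ft = 81,500 Ft
  Exemption: 81,500 Ft ≤ 89,000 Ft, so full 56,000 Ft applies
  Base: 81,500 Ft − 56,000 Ft = 25,500 Ft
  25,500 Ft × 11% = 2,805 Ft

8,010 Ft > 2,805 Ft, so the ordinary income tax governs.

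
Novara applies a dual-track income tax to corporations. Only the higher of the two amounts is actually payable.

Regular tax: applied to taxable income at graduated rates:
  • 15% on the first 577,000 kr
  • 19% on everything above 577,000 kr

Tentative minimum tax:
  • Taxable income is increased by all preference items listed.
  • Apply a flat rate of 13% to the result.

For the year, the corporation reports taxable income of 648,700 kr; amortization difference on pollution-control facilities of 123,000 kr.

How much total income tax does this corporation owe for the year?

100,321 kr

Tentative minimum tax:
  Adjusted income: 648,700 kr + 123,000 kr = 771,700 kr
  771,700 kr × 13% = 100,321 kr

Regular tax:
  577,000 kr × 15% = 86,550 kr
  71,700 kr × 19% = 13,623 kr
  → 100,173 kr

100,321 kr > 100,173 kr, so the tentative minimum tax is the binding amount.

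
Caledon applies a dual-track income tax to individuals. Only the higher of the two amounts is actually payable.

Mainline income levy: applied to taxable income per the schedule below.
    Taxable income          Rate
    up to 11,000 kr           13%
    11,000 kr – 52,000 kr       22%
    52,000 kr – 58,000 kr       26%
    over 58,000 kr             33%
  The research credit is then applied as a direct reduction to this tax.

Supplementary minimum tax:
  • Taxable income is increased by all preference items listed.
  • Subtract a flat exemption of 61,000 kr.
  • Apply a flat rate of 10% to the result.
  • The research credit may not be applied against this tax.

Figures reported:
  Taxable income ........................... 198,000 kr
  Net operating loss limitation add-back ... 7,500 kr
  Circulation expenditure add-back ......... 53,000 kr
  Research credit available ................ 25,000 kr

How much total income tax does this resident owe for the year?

Mainline income levy:
  11,000 kr × 13% = 1,430 kr
  41,000 kr × 22% = 9,020 kr
  6,000 kr × 26% = 1,560 kr
  140,000 kr × 33% = 46,200 kr
  → 58,210 kr
  Less research credit 25,000 kr → 33,210 kr

Supplementary minimum tax:
  Adjusted income: 198,000 kr + 7,500 kr + 53,000 kr = 258,500 kr
  Less exemption 61,000 kr → base 197,500 kr
  197,500 kr × 10% = 19,750 kr

33,210 kr > 19,750 kr, so the mainline income levy governs.

33,210 kr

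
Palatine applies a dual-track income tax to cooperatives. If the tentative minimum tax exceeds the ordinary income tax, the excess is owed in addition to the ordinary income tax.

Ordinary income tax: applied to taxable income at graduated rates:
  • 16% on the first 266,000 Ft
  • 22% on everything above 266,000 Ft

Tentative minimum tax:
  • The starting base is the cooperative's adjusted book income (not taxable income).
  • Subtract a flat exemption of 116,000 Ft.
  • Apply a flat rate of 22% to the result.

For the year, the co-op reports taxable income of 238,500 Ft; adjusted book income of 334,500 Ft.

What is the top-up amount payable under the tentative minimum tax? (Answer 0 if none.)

9,910 Ft

Tentative minimum tax:
  Base (adjusted book income): 334,500 Ft
  Less exemption 116,000 Ft → base 218,500 Ft
  218,500 Ft × 22% = 48,070 Ft

Ordinary income tax:
  238,500 Ft × 16% = 38,160 Ft

Excess of tentative minimum tax over ordinary income tax: 48,070 Ft − 38,160 Ft = 9,910 Ft.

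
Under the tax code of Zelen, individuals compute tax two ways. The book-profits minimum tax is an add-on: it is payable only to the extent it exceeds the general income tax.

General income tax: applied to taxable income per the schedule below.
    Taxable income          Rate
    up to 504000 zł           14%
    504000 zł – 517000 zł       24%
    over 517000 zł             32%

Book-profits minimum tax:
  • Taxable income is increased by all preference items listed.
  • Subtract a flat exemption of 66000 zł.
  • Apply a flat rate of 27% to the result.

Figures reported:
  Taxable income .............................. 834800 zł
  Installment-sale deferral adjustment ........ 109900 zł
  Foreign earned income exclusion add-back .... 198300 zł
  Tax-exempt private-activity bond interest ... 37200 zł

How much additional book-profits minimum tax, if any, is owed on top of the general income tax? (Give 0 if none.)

Book-profits minimum tax:
  Adjusted income: 834800 zł + 109900 zł + 198300 zł + 37200 zł = 1180200 zł
  Less exemption 66000 zł → base 1114200 zł
  1114200 zł × 27% = 300834 zł

General income tax:
  504000 zł × 14% = 70560 zł
  13000 zł × 24% = 3120 zł
  317800 zł × 32% = 101696 zł
  → 175376 zł

Excess of book-profits minimum tax over general income tax: 300834 zł − 175376 zł = 125458 zł.

125458 zł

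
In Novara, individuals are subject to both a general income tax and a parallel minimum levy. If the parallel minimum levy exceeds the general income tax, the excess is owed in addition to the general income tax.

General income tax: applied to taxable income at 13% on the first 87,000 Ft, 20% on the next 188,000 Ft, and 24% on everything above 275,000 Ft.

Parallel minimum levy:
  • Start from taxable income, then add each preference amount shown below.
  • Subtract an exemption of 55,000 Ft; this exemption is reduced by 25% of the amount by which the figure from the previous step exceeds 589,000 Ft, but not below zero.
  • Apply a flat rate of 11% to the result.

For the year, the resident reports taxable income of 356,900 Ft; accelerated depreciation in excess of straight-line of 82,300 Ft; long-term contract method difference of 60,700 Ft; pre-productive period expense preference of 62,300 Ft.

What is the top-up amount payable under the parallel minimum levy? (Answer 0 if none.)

General income tax:
  87,000 Ft × 13% = 11,310 Ft
  188,000 Ft × 20% = 37,600 Ft
  81,900 Ft × 24% = 19,656 Ft
  → 68,566 Ft

Parallel minimum levy:
  Adjusted income: 356,900 Ft + 82,300 Ft + 60,700 Ft + 62,300 Ft = 562,200 Ft
  Exemption: 562,200 Ft ≤ 589,000 Ft, so full 55,000 Ft applies
  Base: 562,200 Ft − 55,000 Ft = 507,200 Ft
  507,200 Ft × 11% = 55,792 Ft

55,792 Ft ≤ 68,566 Ft, so no add-on is due.

0 Ft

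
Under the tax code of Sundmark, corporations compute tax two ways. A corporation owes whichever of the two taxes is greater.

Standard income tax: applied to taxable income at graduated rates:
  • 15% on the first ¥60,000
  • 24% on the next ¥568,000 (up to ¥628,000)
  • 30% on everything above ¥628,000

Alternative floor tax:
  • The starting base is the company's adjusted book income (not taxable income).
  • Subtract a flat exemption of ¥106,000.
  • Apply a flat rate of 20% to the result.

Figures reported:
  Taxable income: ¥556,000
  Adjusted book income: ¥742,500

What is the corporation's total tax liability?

¥128,040

Alternative floor tax:
  Base (adjusted book income): ¥742,500
  Less exemption ¥106,000 → base ¥636,500
  ¥636,500 × 20% = ¥127,300

Standard income tax:
  ¥60,000 × 15% = ¥9,000
  ¥496,000 × 24% = ¥119,040
  → ¥128,040

¥128,040 > ¥127,300, so the standard income tax governs.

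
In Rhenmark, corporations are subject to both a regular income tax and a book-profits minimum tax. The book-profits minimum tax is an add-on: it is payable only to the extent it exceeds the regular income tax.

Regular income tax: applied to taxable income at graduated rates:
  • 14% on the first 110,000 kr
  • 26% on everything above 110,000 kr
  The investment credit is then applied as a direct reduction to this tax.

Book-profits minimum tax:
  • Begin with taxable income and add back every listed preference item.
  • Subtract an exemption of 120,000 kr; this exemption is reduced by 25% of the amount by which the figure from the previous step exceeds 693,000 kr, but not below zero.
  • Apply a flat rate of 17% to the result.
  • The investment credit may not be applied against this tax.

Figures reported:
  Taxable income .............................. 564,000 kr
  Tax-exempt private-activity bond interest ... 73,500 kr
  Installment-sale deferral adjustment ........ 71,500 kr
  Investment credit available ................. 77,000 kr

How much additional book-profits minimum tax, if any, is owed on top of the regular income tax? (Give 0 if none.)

44,370 kr

Regular income tax:
  110,000 kr × 14% = 15,400 kr
  454,000 kr × 26% = 118,040 kr
  → 133,440 kr
  Less investment credit 77,000 kr → 56,440 kr

Book-profits minimum tax:
  Adjusted income: 564,000 kr + 73,500 kr + 71,500 kr = 709,000 kr
  Exemption: 120,000 kr − 25% × (709,000 kr − 693,000 kr) = 120,000 kr − 4,000 kr = 116,000 kr
  Base: 709,000 kr − 116,000 kr = 593,000 kr
  593,000 kr × 17% = 100,810 kr

Excess of book-profits minimum tax over regular income tax: 100,810 kr − 56,440 kr = 44,370 kr.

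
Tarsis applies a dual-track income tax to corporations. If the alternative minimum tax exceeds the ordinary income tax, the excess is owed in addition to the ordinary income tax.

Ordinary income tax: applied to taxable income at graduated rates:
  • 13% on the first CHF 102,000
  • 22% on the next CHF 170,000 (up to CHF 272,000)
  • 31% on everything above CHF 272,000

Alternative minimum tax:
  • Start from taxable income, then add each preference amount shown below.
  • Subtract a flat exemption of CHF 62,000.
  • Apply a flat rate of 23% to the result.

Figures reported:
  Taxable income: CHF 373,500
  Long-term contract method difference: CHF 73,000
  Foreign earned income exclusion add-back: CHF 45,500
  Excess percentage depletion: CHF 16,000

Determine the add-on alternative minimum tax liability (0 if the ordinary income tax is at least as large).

CHF 20,455

Alternative minimum tax:
  Adjusted income: CHF 373,500 + CHF 73,000 + CHF 45,500 + CHF 16,000 = CHF 508,000
  Less exemption CHF 62,000 → base CHF 446,000
  CHF 446,000 × 23% = CHF 102,580

Ordinary income tax:
  CHF 102,000 × 13% = CHF 13,260
  CHF 170,000 × 22% = CHF 37,400
  CHF 101,500 × 31% = CHF 31,465
  → CHF 82,125

Excess of alternative minimum tax over ordinary income tax: CHF 102,580 − CHF 82,125 = CHF 20,455.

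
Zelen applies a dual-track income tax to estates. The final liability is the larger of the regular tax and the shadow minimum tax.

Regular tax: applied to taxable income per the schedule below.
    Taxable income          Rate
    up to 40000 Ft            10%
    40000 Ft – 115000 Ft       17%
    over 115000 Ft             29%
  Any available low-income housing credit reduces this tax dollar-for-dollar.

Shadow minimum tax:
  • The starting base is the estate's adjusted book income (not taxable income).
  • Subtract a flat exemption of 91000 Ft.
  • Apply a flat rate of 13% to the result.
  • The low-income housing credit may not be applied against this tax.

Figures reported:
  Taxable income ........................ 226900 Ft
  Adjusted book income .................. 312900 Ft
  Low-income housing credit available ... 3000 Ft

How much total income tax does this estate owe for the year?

46201 Ft

Regular tax:
  40000 Ft × 10% = 4000 Ft
  75000 Ft × 17% = 12750 Ft
  111900 Ft × 29% = 32451 Ft
  → 49201 Ft
  Less low-income housing credit 3000 Ft → 46201 Ft

Shadow minimum tax:
  Base (adjusted book income): 312900 Ft
  Less exemption 91000 Ft → base 221900 Ft
  221900 Ft × 13% = 28847 Ft

46201 Ft > 28847 Ft, so the regular tax governs.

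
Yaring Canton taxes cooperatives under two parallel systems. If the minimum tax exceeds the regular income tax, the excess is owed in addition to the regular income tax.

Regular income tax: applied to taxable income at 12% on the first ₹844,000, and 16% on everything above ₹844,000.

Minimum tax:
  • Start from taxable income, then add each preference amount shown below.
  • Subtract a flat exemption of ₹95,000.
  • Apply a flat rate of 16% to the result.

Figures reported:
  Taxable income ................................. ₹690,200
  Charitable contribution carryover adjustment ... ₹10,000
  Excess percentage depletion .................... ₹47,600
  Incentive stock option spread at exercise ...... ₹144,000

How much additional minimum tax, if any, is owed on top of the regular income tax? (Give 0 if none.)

₹44,664

Minimum tax:
  Adjusted income: ₹690,200 + ₹10,000 + ₹47,600 + ₹144,000 = ₹891,800
  Less exemption ₹95,000 → base ₹796,800
  ₹796,800 × 16% = ₹127,488

Regular income tax:
  ₹690,200 × 12% = ₹82,824

Excess of minimum tax over regular income tax: ₹127,488 − ₹82,824 = ₹44,664.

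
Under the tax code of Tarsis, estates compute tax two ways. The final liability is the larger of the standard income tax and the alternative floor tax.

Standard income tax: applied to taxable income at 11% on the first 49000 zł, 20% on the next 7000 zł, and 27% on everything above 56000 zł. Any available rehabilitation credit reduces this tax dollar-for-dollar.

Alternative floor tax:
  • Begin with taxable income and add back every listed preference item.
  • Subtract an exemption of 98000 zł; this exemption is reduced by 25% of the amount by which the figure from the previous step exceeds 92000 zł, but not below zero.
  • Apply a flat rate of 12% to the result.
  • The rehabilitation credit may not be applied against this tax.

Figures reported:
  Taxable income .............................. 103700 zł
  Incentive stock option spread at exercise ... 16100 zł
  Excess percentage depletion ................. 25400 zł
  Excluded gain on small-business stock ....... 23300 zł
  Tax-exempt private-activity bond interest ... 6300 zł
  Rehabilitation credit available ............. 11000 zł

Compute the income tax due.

Standard income tax:
  49000 zł × 11% = 5390 zł
  7000 zł × 20% = 1400 zł
  47700 zł × 27% = 12879 zł
  → 19669 zł
  Less rehabilitation credit 11000 zł → 8669 zł

Alternative floor tax:
  Adjusted income: 103700 zł + 16100 zł + 25400 zł + 23300 zł + 6300 zł = 174800 zł
  Exemption: 98000 zł − 25% × (174800 zł − 92000 zł) = 98000 zł − 20700 zł = 77300 zł
  Base: 174800 zł − 77300 zł = 97500 zł
  97500 zł × 12% = 11700 zł

11700 zł > 8669 zł, so the alternative floor tax is the binding amount.

11700 zł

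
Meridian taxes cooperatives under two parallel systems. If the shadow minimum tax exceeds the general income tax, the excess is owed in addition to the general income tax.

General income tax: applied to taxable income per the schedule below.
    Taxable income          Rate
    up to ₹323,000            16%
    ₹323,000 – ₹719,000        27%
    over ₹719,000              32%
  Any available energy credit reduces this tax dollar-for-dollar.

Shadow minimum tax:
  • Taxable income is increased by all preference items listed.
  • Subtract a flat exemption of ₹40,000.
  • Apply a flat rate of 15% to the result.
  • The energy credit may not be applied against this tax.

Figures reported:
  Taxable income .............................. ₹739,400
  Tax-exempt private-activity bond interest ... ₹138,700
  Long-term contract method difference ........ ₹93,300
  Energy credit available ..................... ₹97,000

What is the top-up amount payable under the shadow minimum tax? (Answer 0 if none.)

Shadow minimum tax:
  Adjusted income: ₹739,400 + ₹138,700 + ₹93,300 = ₹971,400
  Less exemption ₹40,000 → base ₹931,400
  ₹931,400 × 15% = ₹139,710

General income tax:
  ₹323,000 × 16% = ₹51,680
  ₹396,000 × 27% = ₹106,920
  ₹20,400 × 32% = ₹6,528
  → ₹165,128
  Less energy credit ₹97,000 → ₹68,128

Excess of shadow minimum tax over general income tax: ₹139,710 − ₹68,128 = ₹71,582.

₹71,582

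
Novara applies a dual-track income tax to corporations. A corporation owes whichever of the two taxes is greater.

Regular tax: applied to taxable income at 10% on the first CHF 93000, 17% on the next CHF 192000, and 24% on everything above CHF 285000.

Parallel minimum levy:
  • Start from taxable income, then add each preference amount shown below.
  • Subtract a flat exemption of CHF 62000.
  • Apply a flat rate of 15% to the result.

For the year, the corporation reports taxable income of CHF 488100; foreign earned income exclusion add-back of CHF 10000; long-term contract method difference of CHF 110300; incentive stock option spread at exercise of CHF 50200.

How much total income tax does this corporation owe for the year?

CHF 90684

Regular tax:
  CHF 93000 × 10% = CHF 9300
  CHF 192000 × 17% = CHF 32640
  CHF 203100 × 24% = CHF 48744
  → CHF 90684

Parallel minimum levy:
  Adjusted income: CHF 488100 + CHF 10000 + CHF 110300 + CHF 50200 = CHF 658600
  Less exemption CHF 62000 → base CHF 596600
  CHF 596600 × 15% = CHF 89490

CHF 90684 > CHF 89490, so the regular tax governs.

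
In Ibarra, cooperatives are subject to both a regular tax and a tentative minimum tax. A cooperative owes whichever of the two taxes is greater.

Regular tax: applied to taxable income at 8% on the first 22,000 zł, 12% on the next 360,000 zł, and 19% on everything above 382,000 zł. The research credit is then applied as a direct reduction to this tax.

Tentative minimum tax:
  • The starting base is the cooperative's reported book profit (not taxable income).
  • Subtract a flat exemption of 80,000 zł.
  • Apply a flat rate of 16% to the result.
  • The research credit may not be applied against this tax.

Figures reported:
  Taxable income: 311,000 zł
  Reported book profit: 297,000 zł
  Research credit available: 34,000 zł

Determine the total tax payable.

34,720 zł

Tentative minimum tax:
  Base (reported book profit): 297,000 zł
  Less exemption 80,000 zł → base 217,000 zł
  217,000 zł × 16% = 34,720 zł

Regular tax:
  22,000 zł × 8% = 1,760 zł
  289,000 zł × 12% = 34,680 zł
  → 36,440 zł
  Less research credit 34,000 zł → 2,440 zł

34,720 zł > 2,440 zł, so the tentative minimum tax is the binding amount.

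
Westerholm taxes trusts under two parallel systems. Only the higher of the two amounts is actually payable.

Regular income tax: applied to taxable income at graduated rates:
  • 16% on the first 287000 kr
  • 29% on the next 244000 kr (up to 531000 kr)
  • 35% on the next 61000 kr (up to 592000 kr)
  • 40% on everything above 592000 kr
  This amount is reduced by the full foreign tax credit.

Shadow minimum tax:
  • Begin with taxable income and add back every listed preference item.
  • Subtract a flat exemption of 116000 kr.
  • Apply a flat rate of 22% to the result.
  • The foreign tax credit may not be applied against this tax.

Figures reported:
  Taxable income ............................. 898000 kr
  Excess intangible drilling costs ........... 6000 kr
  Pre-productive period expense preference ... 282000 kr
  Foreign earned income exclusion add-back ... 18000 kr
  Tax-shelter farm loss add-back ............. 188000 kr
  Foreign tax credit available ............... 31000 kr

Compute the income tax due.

Regular income tax:
  287000 kr × 16% = 45920 kr
  244000 kr × 29% = 70760 kr
  61000 kr × 35% = 21350 kr
  306000 kr × 40% = 122400 kr
  → 260430 kr
  Less foreign tax credit 31000 kr → 229430 kr

Shadow minimum tax:
  Adjusted income: 898000 kr + 6000 kr + 282000 kr + 18000 kr + 188000 kr = 1392000 kr
  Less exemption 116000 kr → base 1276000 kr
  1276000 kr × 22% = 280720 kr

280720 kr > 229430 kr, so the shadow minimum tax is the binding amount.

280720 kr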